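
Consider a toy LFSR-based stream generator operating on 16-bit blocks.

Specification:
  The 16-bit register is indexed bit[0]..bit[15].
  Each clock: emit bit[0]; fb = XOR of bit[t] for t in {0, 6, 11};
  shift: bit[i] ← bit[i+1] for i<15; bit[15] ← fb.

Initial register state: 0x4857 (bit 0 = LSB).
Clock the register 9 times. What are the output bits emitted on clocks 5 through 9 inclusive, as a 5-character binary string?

10100

reg_0 = 0x4857
clock 1: out=1, reg = 0xA42B
clock 2: out=1, reg = 0xD215
clock 3: out=1, reg = 0xE90A
clock 4: out=0, reg = 0xF485
clock 5: out=1, reg = 0xFA42
clock 6: out=0, reg = 0x7D21
clock 7: out=1, reg = 0x3E90
clock 8: out=0, reg = 0x9F48
clock 9: out=0, reg = 0x4FA4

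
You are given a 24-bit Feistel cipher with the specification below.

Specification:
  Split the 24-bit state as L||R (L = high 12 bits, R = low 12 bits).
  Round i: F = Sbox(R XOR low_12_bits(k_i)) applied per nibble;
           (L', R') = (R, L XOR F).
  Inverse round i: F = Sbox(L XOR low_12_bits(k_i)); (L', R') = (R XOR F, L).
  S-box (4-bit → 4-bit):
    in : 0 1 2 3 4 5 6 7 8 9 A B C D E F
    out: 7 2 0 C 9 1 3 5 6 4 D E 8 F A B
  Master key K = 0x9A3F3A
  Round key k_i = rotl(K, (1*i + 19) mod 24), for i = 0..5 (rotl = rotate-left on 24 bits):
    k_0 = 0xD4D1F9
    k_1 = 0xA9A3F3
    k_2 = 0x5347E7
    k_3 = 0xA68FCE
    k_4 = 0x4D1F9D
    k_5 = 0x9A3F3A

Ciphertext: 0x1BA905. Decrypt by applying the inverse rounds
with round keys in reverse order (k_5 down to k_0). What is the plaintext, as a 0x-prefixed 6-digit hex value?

0x128B8F

s_0 = ciphertext = 0x1BA905
s_1 = InvRound(s_0, k_5) = 0x3621BA
s_2 = InvRound(s_1, k_4) = 0x901362
s_3 = InvRound(s_2, k_3) = 0x0E9901
s_4 = InvRound(s_3, k_2) = 0xC7B0E9
s_5 = InvRound(s_4, k_1) = 0xB8FC7B
s_6 = InvRound(s_5, k_0) = 0x128B8F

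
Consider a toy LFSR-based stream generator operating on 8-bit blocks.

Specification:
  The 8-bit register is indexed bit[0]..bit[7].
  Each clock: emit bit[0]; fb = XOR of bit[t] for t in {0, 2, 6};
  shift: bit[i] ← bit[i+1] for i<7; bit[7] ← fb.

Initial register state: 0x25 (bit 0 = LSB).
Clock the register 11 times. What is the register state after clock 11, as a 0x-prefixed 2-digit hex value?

0x4B

reg_0 = 0x25
clock 1: out=1, reg = 0x12
clock 2: out=0, reg = 0x09
clock 3: out=1, reg = 0x84
clock 4: out=0, reg = 0xC2
clock 5: out=0, reg = 0xE1
clock 6: out=1, reg = 0x70
clock 7: out=0, reg = 0xB8
clock 8: out=0, reg = 0x5C
clock 9: out=0, reg = 0x2E
clock 10: out=0, reg = 0x97
clock 11: out=1, reg = 0x4B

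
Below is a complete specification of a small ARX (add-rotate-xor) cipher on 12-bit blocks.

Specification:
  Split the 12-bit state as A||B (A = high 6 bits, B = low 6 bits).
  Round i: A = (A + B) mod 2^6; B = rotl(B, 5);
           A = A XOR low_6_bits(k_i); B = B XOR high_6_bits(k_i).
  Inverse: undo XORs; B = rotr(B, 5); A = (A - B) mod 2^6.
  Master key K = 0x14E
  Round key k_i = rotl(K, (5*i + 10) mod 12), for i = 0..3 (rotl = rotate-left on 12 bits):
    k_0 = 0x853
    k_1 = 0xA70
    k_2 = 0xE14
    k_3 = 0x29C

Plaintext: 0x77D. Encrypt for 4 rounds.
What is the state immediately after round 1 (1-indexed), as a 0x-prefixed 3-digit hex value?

0x25F

s_0 = plaintext = 0x77D
s_1 = Round(s_0, k_0) = 0x25F
s_2 = Round(s_1, k_1) = 0x606
s_3 = Round(s_2, k_2) = 0x2BB
s_4 = Round(s_3, k_3) = 0x677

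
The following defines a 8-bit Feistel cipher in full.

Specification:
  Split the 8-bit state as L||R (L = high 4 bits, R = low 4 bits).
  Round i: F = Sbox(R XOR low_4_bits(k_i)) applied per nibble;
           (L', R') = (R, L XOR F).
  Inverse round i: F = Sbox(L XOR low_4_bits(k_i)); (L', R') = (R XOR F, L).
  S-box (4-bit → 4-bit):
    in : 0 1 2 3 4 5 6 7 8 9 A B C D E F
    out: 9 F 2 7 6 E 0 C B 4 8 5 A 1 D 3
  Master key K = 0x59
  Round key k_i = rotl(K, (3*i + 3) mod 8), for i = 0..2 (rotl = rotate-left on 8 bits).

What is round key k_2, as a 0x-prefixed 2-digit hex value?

0xB2

K = 0x59
k_0 = rotl(K, (3*0+3) mod 8) = rotl(K, 3) = 0xCA
k_1 = rotl(K, (3*1+3) mod 8) = rotl(K, 6) = 0x56
k_2 = rotl(K, (3*2+3) mod 8) = rotl(K, 1) = 0xB2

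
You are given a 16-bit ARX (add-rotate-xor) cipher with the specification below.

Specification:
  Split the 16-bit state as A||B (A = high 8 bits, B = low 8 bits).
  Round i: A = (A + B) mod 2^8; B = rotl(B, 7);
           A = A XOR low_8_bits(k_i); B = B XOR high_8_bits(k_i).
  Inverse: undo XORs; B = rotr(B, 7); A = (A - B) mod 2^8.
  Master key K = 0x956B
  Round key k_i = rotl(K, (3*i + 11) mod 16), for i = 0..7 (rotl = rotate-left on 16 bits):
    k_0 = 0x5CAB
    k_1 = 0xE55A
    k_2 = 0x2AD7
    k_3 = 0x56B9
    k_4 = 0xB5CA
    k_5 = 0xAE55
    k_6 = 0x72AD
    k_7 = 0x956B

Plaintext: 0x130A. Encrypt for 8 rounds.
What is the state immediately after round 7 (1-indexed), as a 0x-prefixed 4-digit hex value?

s_0 = plaintext = 0x130A
s_1 = Round(s_0, k_0) = 0xB659
s_2 = Round(s_1, k_1) = 0x5549
s_3 = Round(s_2, k_2) = 0x498E
s_4 = Round(s_3, k_3) = 0x6E11
s_5 = Round(s_4, k_4) = 0xB53D
s_6 = Round(s_5, k_5) = 0xA730
s_7 = Round(s_6, k_6) = 0x7A6A
s_8 = Round(s_7, k_7) = 0x8FA0

0x7A6A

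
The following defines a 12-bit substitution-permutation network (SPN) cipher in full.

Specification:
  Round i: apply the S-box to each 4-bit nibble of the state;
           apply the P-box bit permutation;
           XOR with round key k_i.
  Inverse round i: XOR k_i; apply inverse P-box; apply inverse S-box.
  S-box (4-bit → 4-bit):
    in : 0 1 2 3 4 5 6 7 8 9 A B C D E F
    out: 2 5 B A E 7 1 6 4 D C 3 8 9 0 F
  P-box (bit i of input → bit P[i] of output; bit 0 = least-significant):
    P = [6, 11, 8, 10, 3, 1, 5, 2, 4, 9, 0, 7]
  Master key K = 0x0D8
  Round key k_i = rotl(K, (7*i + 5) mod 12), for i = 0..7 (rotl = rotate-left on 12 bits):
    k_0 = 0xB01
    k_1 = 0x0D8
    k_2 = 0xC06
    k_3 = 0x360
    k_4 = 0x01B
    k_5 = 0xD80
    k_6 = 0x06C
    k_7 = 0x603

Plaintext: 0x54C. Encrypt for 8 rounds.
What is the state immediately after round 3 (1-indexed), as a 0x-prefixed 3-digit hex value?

s_0 = plaintext = 0x54C
s_1 = Round(s_0, k_0) = 0xD36
s_2 = Round(s_1, k_1) = 0x00E
s_3 = Round(s_2, k_2) = 0xE04
s_4 = Round(s_3, k_3) = 0xE62
s_5 = Round(s_4, k_4) = 0xC53
s_6 = Round(s_5, k_5) = 0x12A
s_7 = Round(s_6, k_6) = 0x573
s_8 = Round(s_7, k_7) = 0x830

0xE04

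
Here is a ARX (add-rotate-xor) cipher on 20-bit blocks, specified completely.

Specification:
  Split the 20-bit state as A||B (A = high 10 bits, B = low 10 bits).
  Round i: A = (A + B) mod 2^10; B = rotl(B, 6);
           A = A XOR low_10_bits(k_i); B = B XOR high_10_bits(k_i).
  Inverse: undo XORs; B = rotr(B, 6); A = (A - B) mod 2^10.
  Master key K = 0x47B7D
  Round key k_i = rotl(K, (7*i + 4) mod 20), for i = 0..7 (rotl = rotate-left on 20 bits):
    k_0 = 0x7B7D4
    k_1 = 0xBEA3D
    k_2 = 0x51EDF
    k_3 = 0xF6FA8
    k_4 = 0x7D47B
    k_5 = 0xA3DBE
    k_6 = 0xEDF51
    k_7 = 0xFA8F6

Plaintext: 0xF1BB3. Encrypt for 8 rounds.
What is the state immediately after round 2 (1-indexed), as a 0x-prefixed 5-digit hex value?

s_0 = plaintext = 0xF1BB3
s_1 = Round(s_0, k_0) = 0x2B516
s_2 = Round(s_1, k_1) = 0xFFB6B
s_3 = Round(s_2, k_2) = 0x6DBB1
s_4 = Round(s_3, k_3) = 0xB3FA0
s_5 = Round(s_4, k_4) = 0x851CF
s_6 = Round(s_5, k_5) = 0x97553
s_7 = Round(s_6, k_6) = 0x38762
s_8 = Round(s_7, k_7) = 0x2D75C

0xFFB6B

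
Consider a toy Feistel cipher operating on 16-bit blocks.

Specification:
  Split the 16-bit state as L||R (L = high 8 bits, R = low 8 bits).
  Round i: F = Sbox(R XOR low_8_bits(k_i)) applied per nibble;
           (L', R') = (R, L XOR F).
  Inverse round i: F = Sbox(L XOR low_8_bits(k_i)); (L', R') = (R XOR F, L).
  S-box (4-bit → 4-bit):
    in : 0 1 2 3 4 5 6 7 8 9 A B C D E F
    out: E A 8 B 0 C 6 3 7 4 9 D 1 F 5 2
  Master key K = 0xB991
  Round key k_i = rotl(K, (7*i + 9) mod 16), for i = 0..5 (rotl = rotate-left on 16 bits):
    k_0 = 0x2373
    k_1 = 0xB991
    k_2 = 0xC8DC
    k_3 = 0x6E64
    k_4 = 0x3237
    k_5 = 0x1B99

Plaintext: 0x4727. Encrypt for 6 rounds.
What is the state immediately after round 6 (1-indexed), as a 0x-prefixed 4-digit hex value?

0xFB68

s_0 = plaintext = 0x4727
s_1 = Round(s_0, k_0) = 0x2787
s_2 = Round(s_1, k_1) = 0x8781
s_3 = Round(s_2, k_2) = 0x8148
s_4 = Round(s_3, k_3) = 0x4800
s_5 = Round(s_4, k_4) = 0x00FB
s_6 = Round(s_5, k_5) = 0xFB68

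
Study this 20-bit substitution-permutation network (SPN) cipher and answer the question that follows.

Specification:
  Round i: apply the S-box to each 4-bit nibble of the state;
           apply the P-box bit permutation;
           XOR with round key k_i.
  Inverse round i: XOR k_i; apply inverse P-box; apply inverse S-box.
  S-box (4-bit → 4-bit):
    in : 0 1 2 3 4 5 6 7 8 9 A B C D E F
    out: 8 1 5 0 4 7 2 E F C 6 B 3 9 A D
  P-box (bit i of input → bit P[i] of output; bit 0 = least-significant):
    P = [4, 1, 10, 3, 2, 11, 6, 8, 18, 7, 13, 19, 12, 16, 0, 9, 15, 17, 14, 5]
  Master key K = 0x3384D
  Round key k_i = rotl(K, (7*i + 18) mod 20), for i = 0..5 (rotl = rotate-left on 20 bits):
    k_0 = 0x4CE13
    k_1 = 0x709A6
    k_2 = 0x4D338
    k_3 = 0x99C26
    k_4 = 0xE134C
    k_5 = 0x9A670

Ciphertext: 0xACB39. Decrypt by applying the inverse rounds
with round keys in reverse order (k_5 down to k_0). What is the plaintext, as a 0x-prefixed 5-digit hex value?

s_0 = ciphertext = 0xACB39
s_1 = InvRound(s_0, k_5) = 0xAA479
s_2 = InvRound(s_1, k_4) = 0xDF2D2
s_3 = InvRound(s_2, k_3) = 0x90552
s_4 = InvRound(s_3, k_2) = 0xFBD47
s_5 = InvRound(s_4, k_1) = 0xD2744
s_6 = InvRound(s_5, k_0) = 0x2A98C

0x2A98C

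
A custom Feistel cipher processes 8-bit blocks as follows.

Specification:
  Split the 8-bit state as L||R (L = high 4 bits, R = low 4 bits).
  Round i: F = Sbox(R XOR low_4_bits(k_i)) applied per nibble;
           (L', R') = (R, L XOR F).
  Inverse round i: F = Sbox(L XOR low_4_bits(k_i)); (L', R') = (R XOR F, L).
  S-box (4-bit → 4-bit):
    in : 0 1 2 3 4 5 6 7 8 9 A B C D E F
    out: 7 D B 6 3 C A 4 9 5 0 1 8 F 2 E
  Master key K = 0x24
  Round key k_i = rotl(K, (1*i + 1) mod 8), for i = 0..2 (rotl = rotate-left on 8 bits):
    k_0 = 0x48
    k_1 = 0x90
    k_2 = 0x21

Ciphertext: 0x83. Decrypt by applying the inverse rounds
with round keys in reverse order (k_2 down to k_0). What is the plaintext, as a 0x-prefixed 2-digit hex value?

s_0 = ciphertext = 0x83
s_1 = InvRound(s_0, k_2) = 0x68
s_2 = InvRound(s_1, k_1) = 0x26
s_3 = InvRound(s_2, k_0) = 0x62

0x62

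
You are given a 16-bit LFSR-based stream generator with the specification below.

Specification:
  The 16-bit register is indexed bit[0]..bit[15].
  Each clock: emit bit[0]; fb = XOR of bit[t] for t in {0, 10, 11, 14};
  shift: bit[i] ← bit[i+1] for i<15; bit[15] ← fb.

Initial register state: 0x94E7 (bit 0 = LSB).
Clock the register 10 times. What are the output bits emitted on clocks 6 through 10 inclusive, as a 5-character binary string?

reg_0 = 0x94E7
clock 1: out=1, reg = 0x4A73
clock 2: out=1, reg = 0xA539
clock 3: out=1, reg = 0x529C
clock 4: out=0, reg = 0xA94E
clock 5: out=0, reg = 0xD4A7
clock 6: out=1, reg = 0xEA53
clock 7: out=1, reg = 0xF529
clock 8: out=1, reg = 0xFA94
clock 9: out=0, reg = 0x7D4A
clock 10: out=0, reg = 0xBEA5

11100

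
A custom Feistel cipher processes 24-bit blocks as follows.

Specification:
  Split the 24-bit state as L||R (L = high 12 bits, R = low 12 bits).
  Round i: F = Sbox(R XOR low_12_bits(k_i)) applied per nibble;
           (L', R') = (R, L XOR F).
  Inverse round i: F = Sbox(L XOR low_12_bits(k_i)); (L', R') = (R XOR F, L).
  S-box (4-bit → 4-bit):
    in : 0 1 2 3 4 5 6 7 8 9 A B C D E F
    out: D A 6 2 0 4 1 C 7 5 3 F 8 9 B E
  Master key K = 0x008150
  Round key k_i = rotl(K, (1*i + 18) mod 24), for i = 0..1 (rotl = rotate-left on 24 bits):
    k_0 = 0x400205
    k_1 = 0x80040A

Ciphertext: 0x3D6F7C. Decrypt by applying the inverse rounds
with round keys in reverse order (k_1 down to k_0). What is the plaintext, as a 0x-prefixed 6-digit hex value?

s_0 = ciphertext = 0x3D6F7C
s_1 = InvRound(s_0, k_1) = 0x3E43D6
s_2 = InvRound(s_1, k_0) = 0x96C3E4

0x96C3E4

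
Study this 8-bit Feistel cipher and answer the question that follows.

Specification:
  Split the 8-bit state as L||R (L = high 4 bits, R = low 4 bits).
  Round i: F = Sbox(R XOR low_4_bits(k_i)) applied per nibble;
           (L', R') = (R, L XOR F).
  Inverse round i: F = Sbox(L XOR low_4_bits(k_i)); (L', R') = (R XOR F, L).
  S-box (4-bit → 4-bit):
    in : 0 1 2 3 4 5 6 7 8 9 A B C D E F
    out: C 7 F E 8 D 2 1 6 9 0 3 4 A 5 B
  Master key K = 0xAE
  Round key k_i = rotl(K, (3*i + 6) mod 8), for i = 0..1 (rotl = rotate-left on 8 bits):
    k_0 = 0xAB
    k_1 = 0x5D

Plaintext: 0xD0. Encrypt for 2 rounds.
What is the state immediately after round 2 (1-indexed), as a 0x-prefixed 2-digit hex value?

0xEE

s_0 = plaintext = 0xD0
s_1 = Round(s_0, k_0) = 0x0E
s_2 = Round(s_1, k_1) = 0xEE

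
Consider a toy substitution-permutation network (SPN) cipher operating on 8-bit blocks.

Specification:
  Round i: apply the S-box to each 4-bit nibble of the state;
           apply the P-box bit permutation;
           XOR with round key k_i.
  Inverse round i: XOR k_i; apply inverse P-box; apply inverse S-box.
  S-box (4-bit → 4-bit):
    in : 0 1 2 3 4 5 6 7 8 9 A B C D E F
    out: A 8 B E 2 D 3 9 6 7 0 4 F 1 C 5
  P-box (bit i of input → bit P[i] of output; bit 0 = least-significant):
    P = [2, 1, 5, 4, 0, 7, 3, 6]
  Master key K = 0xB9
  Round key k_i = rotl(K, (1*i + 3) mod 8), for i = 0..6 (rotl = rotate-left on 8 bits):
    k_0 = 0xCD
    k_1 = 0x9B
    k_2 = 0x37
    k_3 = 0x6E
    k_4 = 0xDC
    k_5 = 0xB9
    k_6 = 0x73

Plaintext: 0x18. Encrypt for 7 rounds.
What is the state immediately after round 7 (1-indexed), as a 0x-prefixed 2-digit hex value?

0xC3

s_0 = plaintext = 0x18
s_1 = Round(s_0, k_0) = 0xAF
s_2 = Round(s_1, k_1) = 0xBF
s_3 = Round(s_2, k_2) = 0x1B
s_4 = Round(s_3, k_3) = 0x0E
s_5 = Round(s_4, k_4) = 0x2C
s_6 = Round(s_5, k_5) = 0x4E
s_7 = Round(s_6, k_6) = 0xC3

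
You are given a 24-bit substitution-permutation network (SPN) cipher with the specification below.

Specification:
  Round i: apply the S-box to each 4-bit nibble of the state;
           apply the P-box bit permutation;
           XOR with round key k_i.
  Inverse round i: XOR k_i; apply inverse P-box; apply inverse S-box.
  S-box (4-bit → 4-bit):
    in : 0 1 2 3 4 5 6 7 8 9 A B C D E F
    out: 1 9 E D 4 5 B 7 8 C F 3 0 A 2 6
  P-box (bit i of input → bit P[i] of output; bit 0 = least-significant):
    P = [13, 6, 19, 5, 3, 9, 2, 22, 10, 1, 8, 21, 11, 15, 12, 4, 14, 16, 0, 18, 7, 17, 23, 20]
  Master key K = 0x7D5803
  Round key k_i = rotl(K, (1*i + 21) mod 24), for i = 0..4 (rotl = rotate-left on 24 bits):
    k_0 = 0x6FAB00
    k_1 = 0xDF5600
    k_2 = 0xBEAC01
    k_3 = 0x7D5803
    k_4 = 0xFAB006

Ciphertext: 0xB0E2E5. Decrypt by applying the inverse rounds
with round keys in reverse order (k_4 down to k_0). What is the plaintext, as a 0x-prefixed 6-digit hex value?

0x94C0E7

s_0 = ciphertext = 0xB0E2E5
s_1 = InvRound(s_0, k_4) = 0xB54ED2
s_2 = InvRound(s_1, k_3) = 0x5490DF
s_3 = InvRound(s_2, k_2) = 0x7C3637
s_4 = InvRound(s_3, k_1) = 0xF78D41
s_5 = InvRound(s_4, k_0) = 0x94C0E7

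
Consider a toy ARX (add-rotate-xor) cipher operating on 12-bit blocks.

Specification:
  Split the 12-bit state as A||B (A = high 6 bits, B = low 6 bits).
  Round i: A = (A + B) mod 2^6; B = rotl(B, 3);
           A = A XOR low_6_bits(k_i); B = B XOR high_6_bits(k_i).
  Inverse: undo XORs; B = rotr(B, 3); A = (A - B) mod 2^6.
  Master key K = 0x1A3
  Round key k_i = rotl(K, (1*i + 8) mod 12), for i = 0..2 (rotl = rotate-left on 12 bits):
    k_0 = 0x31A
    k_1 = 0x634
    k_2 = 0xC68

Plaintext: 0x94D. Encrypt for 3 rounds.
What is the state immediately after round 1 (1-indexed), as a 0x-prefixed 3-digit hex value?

0xA25

s_0 = plaintext = 0x94D
s_1 = Round(s_0, k_0) = 0xA25
s_2 = Round(s_1, k_1) = 0xE74
s_3 = Round(s_2, k_2) = 0x157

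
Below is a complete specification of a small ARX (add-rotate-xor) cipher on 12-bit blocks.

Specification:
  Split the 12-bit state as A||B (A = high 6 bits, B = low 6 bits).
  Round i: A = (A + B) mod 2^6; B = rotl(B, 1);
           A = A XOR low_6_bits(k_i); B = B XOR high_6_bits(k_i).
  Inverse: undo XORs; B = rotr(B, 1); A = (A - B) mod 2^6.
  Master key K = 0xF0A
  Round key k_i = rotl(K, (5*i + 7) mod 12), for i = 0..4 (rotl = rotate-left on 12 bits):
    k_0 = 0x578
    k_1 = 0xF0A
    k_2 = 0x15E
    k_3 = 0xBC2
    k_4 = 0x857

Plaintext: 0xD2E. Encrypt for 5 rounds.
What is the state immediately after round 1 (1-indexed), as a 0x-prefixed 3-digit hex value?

0x688

s_0 = plaintext = 0xD2E
s_1 = Round(s_0, k_0) = 0x688
s_2 = Round(s_1, k_1) = 0xA2C
s_3 = Round(s_2, k_2) = 0x29C
s_4 = Round(s_3, k_3) = 0x917
s_5 = Round(s_4, k_4) = 0xB0F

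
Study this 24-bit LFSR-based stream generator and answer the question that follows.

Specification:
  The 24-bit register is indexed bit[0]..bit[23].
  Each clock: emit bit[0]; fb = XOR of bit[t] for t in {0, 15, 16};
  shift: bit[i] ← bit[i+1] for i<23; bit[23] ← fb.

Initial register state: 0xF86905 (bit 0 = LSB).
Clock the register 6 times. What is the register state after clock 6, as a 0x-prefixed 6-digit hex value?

0x37E1A4

reg_0 = 0xF86905
clock 1: out=1, reg = 0xFC3482
clock 2: out=0, reg = 0x7E1A41
clock 3: out=1, reg = 0xBF0D20
clock 4: out=0, reg = 0xDF8690
clock 5: out=0, reg = 0x6FC348
clock 6: out=0, reg = 0x37E1A4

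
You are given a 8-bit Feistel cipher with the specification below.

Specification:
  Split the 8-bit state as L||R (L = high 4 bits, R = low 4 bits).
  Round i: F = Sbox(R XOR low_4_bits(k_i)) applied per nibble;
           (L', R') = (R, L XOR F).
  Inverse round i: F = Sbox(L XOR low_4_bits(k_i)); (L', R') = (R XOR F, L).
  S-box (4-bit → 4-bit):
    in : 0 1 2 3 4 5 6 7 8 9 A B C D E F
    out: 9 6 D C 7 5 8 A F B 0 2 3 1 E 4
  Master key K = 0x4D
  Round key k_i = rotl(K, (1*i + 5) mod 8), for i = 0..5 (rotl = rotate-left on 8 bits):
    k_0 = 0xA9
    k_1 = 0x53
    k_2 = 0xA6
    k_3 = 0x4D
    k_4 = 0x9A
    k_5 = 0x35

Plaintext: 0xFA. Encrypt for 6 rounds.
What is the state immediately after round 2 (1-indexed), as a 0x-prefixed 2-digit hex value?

0x33

s_0 = plaintext = 0xFA
s_1 = Round(s_0, k_0) = 0xA3
s_2 = Round(s_1, k_1) = 0x33
s_3 = Round(s_2, k_2) = 0x36
s_4 = Round(s_3, k_3) = 0x61
s_5 = Round(s_4, k_4) = 0x14
s_6 = Round(s_5, k_5) = 0x47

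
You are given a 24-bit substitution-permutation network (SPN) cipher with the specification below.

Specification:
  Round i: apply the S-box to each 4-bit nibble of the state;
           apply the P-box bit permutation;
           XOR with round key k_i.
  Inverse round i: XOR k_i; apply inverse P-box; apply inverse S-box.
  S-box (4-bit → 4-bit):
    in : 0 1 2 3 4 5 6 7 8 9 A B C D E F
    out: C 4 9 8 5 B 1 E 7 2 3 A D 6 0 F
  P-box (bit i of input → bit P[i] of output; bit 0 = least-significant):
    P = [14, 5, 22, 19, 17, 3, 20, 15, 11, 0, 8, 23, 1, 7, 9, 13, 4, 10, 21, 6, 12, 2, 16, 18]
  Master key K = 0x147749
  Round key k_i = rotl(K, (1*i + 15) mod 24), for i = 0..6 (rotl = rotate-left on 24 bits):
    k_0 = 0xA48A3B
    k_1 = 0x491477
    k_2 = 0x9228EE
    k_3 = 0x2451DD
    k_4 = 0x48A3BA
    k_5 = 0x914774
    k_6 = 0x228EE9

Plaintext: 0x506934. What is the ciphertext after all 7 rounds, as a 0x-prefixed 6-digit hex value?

0xA4D142

s_0 = plaintext = 0x506934
s_1 = Round(s_0, k_0) = 0xC05A7C
s_2 = Round(s_1, k_1) = 0x34ECBC
s_3 = Round(s_2, k_2) = 0x7EE1F6
s_4 = Round(s_3, k_3) = 0x3390D1
s_5 = Round(s_4, k_4) = 0x9CA272
s_6 = Round(s_5, k_5) = 0x298FAA
s_7 = Round(s_6, k_6) = 0xA4D142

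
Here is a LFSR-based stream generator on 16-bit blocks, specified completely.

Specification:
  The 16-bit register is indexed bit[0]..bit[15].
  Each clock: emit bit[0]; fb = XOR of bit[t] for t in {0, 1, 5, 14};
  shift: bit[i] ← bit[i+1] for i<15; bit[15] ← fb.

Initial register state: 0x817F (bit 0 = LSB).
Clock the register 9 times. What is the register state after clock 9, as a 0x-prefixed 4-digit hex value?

0x9EC0

reg_0 = 0x817F
clock 1: out=1, reg = 0xC0BF
clock 2: out=1, reg = 0x605F
clock 3: out=1, reg = 0xB02F
clock 4: out=1, reg = 0xD817
clock 5: out=1, reg = 0xEC0B
clock 6: out=1, reg = 0xF605
clock 7: out=1, reg = 0x7B02
clock 8: out=0, reg = 0x3D81
clock 9: out=1, reg = 0x9EC0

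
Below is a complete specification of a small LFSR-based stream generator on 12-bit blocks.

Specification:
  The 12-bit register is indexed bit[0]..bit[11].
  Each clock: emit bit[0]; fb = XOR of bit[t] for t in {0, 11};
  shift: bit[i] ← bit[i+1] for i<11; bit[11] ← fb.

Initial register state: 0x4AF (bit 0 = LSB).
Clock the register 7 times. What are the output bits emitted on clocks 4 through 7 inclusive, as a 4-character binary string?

1010

reg_0 = 0x4AF
clock 1: out=1, reg = 0xA57
clock 2: out=1, reg = 0x52B
clock 3: out=1, reg = 0xA95
clock 4: out=1, reg = 0x54A
clock 5: out=0, reg = 0x2A5
clock 6: out=1, reg = 0x952
clock 7: out=0, reg = 0xCA9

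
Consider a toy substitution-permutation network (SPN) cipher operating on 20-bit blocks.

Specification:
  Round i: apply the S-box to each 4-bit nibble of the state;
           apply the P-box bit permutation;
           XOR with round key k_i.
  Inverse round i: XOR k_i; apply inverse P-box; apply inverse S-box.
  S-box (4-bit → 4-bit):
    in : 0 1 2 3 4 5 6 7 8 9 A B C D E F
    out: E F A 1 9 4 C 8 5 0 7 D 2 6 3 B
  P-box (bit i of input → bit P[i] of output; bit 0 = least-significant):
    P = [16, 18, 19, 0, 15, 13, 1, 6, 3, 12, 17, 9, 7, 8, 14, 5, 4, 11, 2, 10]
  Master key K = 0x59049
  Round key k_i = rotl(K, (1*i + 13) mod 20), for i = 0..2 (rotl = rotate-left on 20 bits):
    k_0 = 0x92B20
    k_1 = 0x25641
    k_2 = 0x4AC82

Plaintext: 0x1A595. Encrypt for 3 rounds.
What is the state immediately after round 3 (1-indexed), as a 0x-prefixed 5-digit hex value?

s_0 = plaintext = 0x1A595
s_1 = Round(s_0, k_0) = 0x366B4
s_2 = Round(s_1, k_1) = 0x19432
s_3 = Round(s_2, k_2) = 0x0229F

0x0229F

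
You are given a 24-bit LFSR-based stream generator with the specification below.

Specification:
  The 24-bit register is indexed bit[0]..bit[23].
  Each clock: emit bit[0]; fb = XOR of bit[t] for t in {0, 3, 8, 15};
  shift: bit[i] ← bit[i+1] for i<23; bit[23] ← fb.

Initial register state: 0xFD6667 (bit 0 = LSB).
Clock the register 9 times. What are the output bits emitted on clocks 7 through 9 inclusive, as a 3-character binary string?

reg_0 = 0xFD6667
clock 1: out=1, reg = 0xFEB333
clock 2: out=1, reg = 0xFF5999
clock 3: out=1, reg = 0xFFACCC
clock 4: out=0, reg = 0x7FD666
clock 5: out=0, reg = 0xBFEB33
clock 6: out=1, reg = 0xDFF599
clock 7: out=1, reg = 0x6FFACC
clock 8: out=0, reg = 0x37FD66
clock 9: out=0, reg = 0x1BFEB3

100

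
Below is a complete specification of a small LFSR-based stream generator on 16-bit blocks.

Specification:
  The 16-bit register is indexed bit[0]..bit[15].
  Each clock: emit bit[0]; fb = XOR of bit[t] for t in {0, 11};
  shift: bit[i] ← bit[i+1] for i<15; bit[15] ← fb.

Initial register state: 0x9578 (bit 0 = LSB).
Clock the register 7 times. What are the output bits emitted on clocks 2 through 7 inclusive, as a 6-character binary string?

001111

reg_0 = 0x9578
clock 1: out=0, reg = 0x4ABC
clock 2: out=0, reg = 0xA55E
clock 3: out=0, reg = 0x52AF
clock 4: out=1, reg = 0xA957
clock 5: out=1, reg = 0x54AB
clock 6: out=1, reg = 0xAA55
clock 7: out=1, reg = 0x552A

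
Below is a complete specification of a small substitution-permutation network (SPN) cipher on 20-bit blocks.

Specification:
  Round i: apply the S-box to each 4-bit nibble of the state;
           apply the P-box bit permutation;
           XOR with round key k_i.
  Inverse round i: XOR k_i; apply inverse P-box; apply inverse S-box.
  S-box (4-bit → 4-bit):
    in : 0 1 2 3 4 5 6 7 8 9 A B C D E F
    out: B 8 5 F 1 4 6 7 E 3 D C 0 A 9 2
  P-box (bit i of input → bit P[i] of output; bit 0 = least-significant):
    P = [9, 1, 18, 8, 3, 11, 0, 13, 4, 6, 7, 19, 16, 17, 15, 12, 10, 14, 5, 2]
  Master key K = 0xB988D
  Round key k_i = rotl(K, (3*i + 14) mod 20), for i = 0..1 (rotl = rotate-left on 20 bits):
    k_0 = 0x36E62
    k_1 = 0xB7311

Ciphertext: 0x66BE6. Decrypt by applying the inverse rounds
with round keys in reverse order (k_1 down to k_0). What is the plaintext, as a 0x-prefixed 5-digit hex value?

0xE51F1

s_0 = ciphertext = 0x66BE6
s_1 = InvRound(s_0, k_1) = 0xBE366
s_2 = InvRound(s_1, k_0) = 0xE51F1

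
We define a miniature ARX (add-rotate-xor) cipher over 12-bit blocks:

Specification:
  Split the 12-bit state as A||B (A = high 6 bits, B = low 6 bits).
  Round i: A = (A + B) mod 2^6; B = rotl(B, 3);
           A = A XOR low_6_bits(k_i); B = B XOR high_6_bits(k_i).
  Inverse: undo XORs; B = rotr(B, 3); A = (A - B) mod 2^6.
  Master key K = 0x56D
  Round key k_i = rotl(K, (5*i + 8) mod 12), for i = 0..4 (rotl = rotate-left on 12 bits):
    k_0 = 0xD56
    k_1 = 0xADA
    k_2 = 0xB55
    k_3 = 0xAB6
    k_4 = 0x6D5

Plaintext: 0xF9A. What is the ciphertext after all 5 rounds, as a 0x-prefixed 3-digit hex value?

s_0 = plaintext = 0xF9A
s_1 = Round(s_0, k_0) = 0x3A6
s_2 = Round(s_1, k_1) = 0xB9F
s_3 = Round(s_2, k_2) = 0x616
s_4 = Round(s_3, k_3) = 0x618
s_5 = Round(s_4, k_4) = 0x958

0x958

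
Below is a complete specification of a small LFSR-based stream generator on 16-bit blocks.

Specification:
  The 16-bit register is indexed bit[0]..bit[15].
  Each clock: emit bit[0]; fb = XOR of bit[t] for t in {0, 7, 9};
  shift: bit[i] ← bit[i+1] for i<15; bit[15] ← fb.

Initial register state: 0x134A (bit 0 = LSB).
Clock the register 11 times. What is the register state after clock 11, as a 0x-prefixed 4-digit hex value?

reg_0 = 0x134A
clock 1: out=0, reg = 0x89A5
clock 2: out=1, reg = 0x44D2
clock 3: out=0, reg = 0xA269
clock 4: out=1, reg = 0x5134
clock 5: out=0, reg = 0x289A
clock 6: out=0, reg = 0x944D
clock 7: out=1, reg = 0xCA26
clock 8: out=0, reg = 0xE513
clock 9: out=1, reg = 0xF289
clock 10: out=1, reg = 0xF944
clock 11: out=0, reg = 0x7CA2

0x7CA2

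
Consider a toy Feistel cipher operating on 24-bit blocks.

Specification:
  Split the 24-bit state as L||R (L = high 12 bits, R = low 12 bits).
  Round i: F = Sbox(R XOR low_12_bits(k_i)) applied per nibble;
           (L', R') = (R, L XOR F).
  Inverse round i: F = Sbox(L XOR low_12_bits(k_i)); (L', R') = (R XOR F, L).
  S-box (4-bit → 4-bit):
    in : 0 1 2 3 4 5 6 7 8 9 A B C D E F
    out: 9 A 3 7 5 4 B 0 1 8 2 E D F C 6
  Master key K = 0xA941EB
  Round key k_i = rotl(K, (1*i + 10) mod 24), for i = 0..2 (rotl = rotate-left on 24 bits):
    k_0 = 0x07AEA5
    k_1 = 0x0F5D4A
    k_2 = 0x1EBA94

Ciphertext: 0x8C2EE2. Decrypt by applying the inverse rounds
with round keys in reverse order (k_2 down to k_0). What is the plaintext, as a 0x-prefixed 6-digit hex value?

0xB80105

s_0 = ciphertext = 0x8C2EE2
s_1 = InvRound(s_0, k_2) = 0xDA98C2
s_2 = InvRound(s_1, k_1) = 0x105DA9
s_3 = InvRound(s_2, k_0) = 0xB80105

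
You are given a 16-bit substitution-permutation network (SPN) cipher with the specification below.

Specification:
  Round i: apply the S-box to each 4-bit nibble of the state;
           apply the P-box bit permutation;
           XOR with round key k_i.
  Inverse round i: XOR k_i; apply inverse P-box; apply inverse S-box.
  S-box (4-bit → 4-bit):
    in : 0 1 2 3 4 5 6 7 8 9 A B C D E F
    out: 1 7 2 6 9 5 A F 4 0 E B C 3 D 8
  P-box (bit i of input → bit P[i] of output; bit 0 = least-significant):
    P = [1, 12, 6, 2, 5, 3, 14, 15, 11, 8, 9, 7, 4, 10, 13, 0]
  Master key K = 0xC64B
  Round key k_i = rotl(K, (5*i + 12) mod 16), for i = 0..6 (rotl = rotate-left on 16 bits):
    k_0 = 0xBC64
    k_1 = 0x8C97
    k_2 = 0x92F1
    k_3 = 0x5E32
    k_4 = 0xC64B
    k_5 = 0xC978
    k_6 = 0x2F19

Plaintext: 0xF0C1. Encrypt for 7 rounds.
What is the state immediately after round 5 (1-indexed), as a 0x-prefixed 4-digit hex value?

0x0678

s_0 = plaintext = 0xF0C1
s_1 = Round(s_0, k_0) = 0x6427
s_2 = Round(s_1, k_1) = 0x9058
s_3 = Round(s_2, k_2) = 0xDA91
s_4 = Round(s_3, k_3) = 0x49E0
s_5 = Round(s_4, k_4) = 0x0678
s_6 = Round(s_5, k_5) = 0x0880
s_7 = Round(s_6, k_6) = 0x6D0B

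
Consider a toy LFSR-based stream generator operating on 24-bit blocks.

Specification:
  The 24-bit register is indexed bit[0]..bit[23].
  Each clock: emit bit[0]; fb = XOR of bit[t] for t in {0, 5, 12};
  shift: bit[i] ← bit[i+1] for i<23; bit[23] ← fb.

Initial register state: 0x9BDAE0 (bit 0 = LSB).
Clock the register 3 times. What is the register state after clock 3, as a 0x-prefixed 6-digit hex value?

reg_0 = 0x9BDAE0
clock 1: out=0, reg = 0x4DED70
clock 2: out=0, reg = 0xA6F6B8
clock 3: out=0, reg = 0x537B5C

0x537B5C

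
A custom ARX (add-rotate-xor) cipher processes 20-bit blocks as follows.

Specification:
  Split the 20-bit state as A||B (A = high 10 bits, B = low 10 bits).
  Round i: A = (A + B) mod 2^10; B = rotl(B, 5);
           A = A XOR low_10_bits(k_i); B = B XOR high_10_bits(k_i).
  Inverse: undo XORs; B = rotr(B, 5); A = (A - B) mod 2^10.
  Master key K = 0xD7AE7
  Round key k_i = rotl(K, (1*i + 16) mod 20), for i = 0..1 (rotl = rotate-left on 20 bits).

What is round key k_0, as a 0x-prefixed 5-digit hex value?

0x7D7AE

K = 0xD7AE7
k_0 = rotl(K, (1*0+16) mod 20) = rotl(K, 16) = 0x7D7AE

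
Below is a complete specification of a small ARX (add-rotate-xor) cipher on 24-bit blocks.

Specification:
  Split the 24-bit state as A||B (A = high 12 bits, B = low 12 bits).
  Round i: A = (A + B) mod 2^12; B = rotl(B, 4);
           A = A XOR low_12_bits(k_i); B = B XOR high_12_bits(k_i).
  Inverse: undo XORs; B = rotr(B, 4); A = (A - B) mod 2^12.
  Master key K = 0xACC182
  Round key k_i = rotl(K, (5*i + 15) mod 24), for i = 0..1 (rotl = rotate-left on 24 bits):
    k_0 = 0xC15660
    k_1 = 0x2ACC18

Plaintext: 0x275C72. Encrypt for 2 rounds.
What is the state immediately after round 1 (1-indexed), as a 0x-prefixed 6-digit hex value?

s_0 = plaintext = 0x275C72
s_1 = Round(s_0, k_0) = 0x887B39
s_2 = Round(s_1, k_1) = 0xFD8137

0x887B39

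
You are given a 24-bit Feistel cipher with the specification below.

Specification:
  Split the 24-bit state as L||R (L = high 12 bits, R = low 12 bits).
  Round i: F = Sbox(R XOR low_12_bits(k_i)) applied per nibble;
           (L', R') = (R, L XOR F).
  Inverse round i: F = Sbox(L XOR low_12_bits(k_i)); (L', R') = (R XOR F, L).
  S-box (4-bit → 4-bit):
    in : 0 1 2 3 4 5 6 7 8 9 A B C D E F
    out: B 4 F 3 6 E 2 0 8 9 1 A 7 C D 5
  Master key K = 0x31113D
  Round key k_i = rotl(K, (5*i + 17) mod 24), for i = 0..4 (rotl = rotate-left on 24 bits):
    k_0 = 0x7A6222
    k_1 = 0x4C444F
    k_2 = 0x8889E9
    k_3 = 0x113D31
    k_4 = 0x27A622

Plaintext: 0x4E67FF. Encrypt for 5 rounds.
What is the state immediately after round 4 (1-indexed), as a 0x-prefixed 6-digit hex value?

0x912C22

s_0 = plaintext = 0x4E67FF
s_1 = Round(s_0, k_0) = 0x7FFA2A
s_2 = Round(s_1, k_1) = 0xA2AAD1
s_3 = Round(s_2, k_2) = 0xAD1912
s_4 = Round(s_3, k_3) = 0x912C22
s_5 = Round(s_4, k_4) = 0xC228A9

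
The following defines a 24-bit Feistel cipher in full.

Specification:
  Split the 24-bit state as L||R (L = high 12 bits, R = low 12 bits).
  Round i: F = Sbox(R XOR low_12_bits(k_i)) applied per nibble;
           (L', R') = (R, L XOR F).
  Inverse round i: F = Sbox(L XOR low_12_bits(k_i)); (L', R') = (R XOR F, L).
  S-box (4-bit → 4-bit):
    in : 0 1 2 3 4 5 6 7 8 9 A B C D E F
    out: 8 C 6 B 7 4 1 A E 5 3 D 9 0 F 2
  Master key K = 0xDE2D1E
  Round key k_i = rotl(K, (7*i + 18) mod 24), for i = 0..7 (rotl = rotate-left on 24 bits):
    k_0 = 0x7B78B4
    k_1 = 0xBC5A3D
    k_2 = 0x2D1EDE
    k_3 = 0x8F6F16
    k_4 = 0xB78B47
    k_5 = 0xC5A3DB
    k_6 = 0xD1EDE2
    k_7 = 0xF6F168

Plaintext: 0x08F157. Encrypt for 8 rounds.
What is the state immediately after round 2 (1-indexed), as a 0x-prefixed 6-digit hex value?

0x574322

s_0 = plaintext = 0x08F157
s_1 = Round(s_0, k_0) = 0x157574
s_2 = Round(s_1, k_1) = 0x574322
s_3 = Round(s_2, k_2) = 0x32255D
s_4 = Round(s_3, k_3) = 0x55D05F
s_5 = Round(s_4, k_4) = 0x05F893
s_6 = Round(s_5, k_5) = 0x893D21
s_7 = Round(s_6, k_6) = 0xD21008
s_8 = Round(s_7, k_7) = 0x008139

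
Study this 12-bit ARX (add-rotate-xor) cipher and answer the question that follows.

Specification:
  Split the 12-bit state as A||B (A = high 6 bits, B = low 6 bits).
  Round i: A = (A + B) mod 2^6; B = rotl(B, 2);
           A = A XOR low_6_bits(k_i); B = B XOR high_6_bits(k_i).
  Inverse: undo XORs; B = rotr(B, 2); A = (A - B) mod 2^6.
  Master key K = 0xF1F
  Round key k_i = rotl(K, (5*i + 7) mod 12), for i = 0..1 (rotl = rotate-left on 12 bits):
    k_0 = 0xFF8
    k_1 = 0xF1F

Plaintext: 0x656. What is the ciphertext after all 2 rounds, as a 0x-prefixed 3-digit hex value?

0x8A6

s_0 = plaintext = 0x656
s_1 = Round(s_0, k_0) = 0x5E6
s_2 = Round(s_1, k_1) = 0x8A6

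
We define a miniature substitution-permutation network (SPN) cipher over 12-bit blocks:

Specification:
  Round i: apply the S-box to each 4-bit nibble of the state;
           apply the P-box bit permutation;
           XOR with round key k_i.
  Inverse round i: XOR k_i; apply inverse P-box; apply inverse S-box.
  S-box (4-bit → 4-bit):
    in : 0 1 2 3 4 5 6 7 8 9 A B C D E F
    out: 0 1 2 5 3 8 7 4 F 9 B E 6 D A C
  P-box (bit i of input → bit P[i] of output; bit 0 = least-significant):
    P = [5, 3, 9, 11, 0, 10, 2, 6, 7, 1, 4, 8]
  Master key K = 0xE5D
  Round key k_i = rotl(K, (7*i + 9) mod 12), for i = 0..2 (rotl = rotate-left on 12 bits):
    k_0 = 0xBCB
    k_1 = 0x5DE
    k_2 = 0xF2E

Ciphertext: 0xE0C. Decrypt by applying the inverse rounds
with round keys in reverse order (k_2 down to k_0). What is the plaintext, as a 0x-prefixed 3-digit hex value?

0xF07

s_0 = ciphertext = 0xE0C
s_1 = InvRound(s_0, k_2) = 0xE01
s_2 = InvRound(s_1, k_1) = 0x8DB
s_3 = InvRound(s_2, k_0) = 0xF07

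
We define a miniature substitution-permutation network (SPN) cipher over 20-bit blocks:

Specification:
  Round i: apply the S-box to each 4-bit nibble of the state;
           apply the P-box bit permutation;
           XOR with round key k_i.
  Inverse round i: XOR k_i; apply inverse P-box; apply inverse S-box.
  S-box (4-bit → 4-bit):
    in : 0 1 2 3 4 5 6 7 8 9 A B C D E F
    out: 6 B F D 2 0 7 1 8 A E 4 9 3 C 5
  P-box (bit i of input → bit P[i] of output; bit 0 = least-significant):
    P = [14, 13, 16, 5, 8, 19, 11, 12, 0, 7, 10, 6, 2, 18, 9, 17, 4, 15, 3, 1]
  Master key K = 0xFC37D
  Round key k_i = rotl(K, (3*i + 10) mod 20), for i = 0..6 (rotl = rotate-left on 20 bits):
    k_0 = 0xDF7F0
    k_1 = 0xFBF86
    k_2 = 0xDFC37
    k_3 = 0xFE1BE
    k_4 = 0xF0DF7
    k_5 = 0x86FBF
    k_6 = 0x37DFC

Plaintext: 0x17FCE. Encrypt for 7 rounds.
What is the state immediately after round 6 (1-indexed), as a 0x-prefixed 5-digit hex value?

s_0 = plaintext = 0x17FCE
s_1 = Round(s_0, k_0) = 0xC62C7
s_2 = Round(s_1, k_1) = 0xBE851
s_3 = Round(s_2, k_2) = 0xF9E5F
s_4 = Round(s_3, k_3) = 0x8A5E6
s_5 = Round(s_4, k_4) = 0x877F5
s_6 = Round(s_5, k_5) = 0x866B8
s_7 = Round(s_6, k_6) = 0x7735B

0x866B8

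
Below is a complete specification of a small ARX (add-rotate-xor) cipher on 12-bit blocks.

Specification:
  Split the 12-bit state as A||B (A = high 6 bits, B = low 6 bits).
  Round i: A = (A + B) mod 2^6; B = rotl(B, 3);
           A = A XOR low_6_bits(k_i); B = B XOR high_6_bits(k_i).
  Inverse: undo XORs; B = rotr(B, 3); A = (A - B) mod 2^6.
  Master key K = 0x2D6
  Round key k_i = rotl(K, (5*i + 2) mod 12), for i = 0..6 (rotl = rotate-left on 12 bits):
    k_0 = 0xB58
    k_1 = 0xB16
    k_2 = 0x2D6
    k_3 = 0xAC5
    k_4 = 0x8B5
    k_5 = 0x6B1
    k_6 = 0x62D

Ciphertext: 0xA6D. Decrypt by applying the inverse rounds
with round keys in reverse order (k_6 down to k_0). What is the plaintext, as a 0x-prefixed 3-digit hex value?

s_0 = ciphertext = 0xA6D
s_1 = InvRound(s_0, k_6) = 0x5AE
s_2 = InvRound(s_1, k_5) = 0x066
s_3 = InvRound(s_2, k_4) = 0x520
s_4 = InvRound(s_3, k_3) = 0xE19
s_5 = InvRound(s_4, k_2) = 0x712
s_6 = InvRound(s_5, k_1) = 0x4F7
s_7 = InvRound(s_6, k_0) = 0xE13

0xE13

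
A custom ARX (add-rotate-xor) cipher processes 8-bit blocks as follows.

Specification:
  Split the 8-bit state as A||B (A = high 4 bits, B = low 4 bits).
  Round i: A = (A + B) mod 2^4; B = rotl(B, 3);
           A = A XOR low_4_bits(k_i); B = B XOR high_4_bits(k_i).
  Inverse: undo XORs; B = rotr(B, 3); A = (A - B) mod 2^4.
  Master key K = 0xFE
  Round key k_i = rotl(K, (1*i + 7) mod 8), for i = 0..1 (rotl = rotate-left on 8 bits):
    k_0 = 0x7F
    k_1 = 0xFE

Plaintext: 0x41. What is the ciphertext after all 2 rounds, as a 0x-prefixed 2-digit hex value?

s_0 = plaintext = 0x41
s_1 = Round(s_0, k_0) = 0xAF
s_2 = Round(s_1, k_1) = 0x70

0x70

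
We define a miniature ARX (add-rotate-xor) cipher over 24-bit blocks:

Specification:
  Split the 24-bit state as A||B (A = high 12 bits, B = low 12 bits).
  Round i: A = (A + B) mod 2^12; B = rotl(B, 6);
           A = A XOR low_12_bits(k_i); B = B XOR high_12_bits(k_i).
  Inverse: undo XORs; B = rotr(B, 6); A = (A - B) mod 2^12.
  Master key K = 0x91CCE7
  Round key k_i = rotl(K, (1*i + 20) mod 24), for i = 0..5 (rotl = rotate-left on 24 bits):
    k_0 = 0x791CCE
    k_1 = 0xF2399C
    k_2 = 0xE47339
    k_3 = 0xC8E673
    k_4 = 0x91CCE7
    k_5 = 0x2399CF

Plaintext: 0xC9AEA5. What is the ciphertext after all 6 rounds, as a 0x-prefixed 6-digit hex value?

s_0 = plaintext = 0xC9AEA5
s_1 = Round(s_0, k_0) = 0x7F1EEB
s_2 = Round(s_1, k_1) = 0xF405D8
s_3 = Round(s_2, k_2) = 0x621850
s_4 = Round(s_3, k_3) = 0x8028AF
s_5 = Round(s_4, k_4) = 0xC562FE
s_6 = Round(s_5, k_5) = 0x69BDB2

0x69BDB2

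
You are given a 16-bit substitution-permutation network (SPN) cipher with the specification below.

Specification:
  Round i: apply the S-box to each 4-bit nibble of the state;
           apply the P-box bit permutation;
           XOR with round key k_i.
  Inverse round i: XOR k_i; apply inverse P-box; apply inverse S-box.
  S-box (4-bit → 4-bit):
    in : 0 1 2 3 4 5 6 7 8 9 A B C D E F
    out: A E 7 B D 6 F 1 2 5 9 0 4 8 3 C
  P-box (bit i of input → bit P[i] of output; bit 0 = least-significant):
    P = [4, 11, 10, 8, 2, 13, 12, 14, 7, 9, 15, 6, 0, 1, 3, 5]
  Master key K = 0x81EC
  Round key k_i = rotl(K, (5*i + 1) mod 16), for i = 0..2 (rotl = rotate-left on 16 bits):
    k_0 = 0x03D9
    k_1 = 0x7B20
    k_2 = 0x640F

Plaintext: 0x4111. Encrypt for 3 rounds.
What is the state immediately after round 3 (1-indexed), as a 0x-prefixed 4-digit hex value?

0x8EA7

s_0 = plaintext = 0x4111
s_1 = Round(s_0, k_0) = 0xFCB0
s_2 = Round(s_1, k_1) = 0xF208
s_3 = Round(s_2, k_2) = 0x8EA7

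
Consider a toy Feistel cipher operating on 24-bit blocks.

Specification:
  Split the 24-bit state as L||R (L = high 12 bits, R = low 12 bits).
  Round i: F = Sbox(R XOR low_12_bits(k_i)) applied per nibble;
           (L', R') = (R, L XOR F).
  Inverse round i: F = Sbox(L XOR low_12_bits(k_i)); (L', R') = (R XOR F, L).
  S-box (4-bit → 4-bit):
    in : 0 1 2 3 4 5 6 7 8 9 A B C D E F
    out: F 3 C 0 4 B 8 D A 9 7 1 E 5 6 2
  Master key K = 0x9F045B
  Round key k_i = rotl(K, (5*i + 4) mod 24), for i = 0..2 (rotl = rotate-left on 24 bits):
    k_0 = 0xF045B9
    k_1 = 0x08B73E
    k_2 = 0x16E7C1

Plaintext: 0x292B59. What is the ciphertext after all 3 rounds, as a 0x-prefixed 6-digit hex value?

0xBB9A27

s_0 = plaintext = 0x292B59
s_1 = Round(s_0, k_0) = 0xB594FD
s_2 = Round(s_1, k_1) = 0x4FDBB9
s_3 = Round(s_2, k_2) = 0xBB9A27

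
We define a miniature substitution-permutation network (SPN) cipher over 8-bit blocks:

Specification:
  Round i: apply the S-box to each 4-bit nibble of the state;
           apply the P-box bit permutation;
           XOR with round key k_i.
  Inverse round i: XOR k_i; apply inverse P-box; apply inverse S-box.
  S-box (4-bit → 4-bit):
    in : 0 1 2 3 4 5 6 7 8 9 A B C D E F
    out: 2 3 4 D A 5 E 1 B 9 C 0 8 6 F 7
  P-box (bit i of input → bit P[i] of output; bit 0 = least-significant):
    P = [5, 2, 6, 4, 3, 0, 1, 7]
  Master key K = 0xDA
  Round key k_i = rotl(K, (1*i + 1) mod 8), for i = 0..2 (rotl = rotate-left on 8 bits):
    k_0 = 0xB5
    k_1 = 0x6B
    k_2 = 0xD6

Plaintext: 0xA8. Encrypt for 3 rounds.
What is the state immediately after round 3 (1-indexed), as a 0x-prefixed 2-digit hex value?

0x8F

s_0 = plaintext = 0xA8
s_1 = Round(s_0, k_0) = 0x03
s_2 = Round(s_1, k_1) = 0x1A
s_3 = Round(s_2, k_2) = 0x8F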